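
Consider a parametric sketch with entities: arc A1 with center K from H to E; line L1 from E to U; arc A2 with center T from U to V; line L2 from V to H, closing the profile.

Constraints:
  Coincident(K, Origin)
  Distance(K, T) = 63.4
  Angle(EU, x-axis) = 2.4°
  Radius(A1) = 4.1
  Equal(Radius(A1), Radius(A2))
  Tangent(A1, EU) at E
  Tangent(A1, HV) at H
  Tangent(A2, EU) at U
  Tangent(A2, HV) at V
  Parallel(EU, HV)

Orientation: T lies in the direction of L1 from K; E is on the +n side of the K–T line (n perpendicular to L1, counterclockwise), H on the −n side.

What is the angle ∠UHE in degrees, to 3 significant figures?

82.6°

The slot axis is L1's direction at 2.4°, so u = (cos 2.4°, sin 2.4°) = (0.999, 0.0419) and n = (−sin 2.4°, cos 2.4°) = (-0.0419, 0.999). K is at the origin and T lies 63.4 along u from K, so T = 63.4·u = (63.3, 2.65). Tangency of A1 to both parallel lines with radius 4.1 puts E and H at K ± 4.1·n: E = (-0.172, 4.10), H = (0.172, -4.10). Equal radii place U and V the same way about T: U = T + 4.1·n = (63.2, 6.75), V = T − 4.1·n = (63.5, -1.44). Then cos ∠UHE = HU·HE / (|HU||HE|), giving 82.6°.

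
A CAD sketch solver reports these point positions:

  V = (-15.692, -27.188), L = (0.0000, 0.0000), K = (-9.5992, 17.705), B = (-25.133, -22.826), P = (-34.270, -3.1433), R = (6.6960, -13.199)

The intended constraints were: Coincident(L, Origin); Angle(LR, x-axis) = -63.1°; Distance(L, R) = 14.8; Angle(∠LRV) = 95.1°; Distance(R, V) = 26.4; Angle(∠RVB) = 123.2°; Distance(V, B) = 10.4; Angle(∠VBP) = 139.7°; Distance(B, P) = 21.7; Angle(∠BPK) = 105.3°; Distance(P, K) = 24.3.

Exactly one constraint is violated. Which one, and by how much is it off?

Distance(P, K) = 24.3 — off by 8.00.

L = (0.00, 0.00) ✓; LR at -63.10° ✓; |LR| = 14.80 ✓; ∠LRV = 95.10° ✓; |RV| = 26.40 ✓; ∠RVB = 123.2° ✓; |VB| = 10.40 ✓; ∠VBP = 139.7° ✓; |BP| = 21.70 ✓; ∠BPK = 105.3° ✓; |PK| = 32.30 ✗.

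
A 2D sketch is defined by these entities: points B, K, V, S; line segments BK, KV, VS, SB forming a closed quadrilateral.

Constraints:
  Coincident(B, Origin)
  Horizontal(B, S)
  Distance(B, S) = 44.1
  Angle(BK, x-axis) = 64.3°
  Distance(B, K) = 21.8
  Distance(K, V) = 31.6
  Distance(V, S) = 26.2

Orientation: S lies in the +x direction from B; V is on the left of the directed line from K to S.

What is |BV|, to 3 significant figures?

48.0

Checks: |KV| = 31.60 ✓; |VS| = 26.20 ✓.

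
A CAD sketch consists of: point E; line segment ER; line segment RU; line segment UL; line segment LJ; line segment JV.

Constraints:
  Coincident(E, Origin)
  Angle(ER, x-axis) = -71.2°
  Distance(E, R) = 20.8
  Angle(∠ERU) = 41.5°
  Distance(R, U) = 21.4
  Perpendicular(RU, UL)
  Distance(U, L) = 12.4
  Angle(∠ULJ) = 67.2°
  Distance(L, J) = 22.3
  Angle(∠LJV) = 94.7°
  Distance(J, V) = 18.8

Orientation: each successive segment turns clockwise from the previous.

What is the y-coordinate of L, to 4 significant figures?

1.684

E is at the origin; ER runs at -71.2° with length 20.8, so R = (6.703, -19.69). ∠ERU = 41.5° gives RU at 150.3° from the x-axis; with |RU| = 21.4, U = (-11.89, -9.087). RU is perpendicular to UL, so UL runs at 60.30°; with |UL| = 12.4, L = (-5.742, 1.684). So L.y = 1.684.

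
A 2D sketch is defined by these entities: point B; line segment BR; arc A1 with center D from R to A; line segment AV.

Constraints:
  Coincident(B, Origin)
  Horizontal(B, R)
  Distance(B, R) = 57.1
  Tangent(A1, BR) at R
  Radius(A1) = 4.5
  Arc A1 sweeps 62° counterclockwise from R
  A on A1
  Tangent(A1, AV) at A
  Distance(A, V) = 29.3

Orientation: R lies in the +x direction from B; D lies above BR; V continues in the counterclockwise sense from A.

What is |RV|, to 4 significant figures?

33.36

B is at the origin; BR is horizontal with |BR| = 57.1 and R on the +x side, so R = (57.10, 0.000). Since A1 is tangent to BR there, DR ⟂ BR, so D = R + (0, 4.5) = (57.10, 4.500). On A1, R sits at bearing -90° from D; a 62° counterclockwise sweep puts A at bearing -28°, so A = D + 4.5·(cos -28°, sin -28°) = (61.07, 2.387). Tangency of A1 to AV means the radius DA is perpendicular to AV, so AV runs along (−sin -28°, cos -28°); with |AV| = 29.3, V = (74.83, 28.26). Then |RV| = |V − R| = 33.36.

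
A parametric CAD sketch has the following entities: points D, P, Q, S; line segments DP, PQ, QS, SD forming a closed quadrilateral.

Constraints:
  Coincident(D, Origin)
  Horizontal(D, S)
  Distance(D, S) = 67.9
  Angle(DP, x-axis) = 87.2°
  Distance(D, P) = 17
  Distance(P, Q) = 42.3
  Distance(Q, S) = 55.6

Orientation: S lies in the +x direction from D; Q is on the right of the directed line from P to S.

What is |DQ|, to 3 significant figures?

27.9

D is at the origin; D and S share the same y with |DS| = 67.9 and S in +x, so S = (67.9, 0). DP runs at 87.2° with |DP| = 17.0, so P = (0.830, 17.0). Q is determined by |PQ| = 42.3 and |QS| = 55.6 together: it lies at the intersection of circle(P, 42.3) and circle(S, 55.6). With |PS| = 69.2, the foot of the radical line on PS is 25.2 from P and the perpendicular offset is √(42.3² − 25.2²) = 34.0. Taking the right-of-PS solution: Q = (16.9, -22.1).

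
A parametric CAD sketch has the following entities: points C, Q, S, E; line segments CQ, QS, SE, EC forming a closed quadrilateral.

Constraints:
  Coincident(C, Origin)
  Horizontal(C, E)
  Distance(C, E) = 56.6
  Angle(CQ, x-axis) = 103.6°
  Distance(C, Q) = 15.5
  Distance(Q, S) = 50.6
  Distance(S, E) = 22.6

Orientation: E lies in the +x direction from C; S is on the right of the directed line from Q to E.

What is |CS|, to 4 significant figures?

40.52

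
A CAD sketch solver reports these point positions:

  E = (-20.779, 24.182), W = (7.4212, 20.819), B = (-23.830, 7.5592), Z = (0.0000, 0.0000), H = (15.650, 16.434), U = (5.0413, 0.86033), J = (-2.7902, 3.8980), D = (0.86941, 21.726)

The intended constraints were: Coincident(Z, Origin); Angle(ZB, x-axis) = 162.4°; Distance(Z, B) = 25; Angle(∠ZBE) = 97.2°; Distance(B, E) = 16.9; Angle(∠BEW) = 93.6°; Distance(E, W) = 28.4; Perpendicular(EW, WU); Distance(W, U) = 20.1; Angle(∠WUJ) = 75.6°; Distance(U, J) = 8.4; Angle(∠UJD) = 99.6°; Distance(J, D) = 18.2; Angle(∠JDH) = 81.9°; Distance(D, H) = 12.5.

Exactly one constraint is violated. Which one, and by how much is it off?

Distance(D, H) = 12.5 — off by 3.20.

Z = (0.00, 0.00) ✓; ZB at 162.4° ✓; |ZB| = 25.00 ✓; ∠ZBE = 97.20° ✓; |BE| = 16.90 ✓; ∠BEW = 93.60° ✓; |EW| = 28.40 ✓; ∠(EW, WU) = 90.00° ✓; |WU| = 20.10 ✓; ∠WUJ = 75.60° ✓; |UJ| = 8.400 ✓; ∠UJD = 99.60° ✓; |JD| = 18.20 ✓; ∠JDH = 81.90° ✓; |DH| = 15.70 ✗.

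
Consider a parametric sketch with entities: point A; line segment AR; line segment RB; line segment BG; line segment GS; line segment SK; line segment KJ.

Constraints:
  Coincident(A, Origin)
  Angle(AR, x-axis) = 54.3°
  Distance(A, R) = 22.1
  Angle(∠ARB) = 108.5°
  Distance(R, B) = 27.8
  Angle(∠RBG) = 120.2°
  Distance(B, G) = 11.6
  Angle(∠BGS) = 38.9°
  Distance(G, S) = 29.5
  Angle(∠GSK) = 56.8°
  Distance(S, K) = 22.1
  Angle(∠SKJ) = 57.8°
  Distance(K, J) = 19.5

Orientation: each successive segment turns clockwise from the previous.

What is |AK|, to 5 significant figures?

46.312

A is at the origin; AR runs at 54.3° with length 22.1, so R = (12.896, 17.947). ∠ARB = 108.5° gives RB at -17.200° from the x-axis; with |RB| = 27.8, B = (39.453, 9.7264). ∠RBG = 120.2° gives BG at -77.000° from the x-axis; with |BG| = 11.6, G = (42.062, -1.5763). ∠BGS = 38.9° gives GS at 141.90° from the x-axis; with |GS| = 29.5, S = (18.848, 16.626). ∠GSK = 56.8° gives SK at 18.700° from the x-axis; with |SK| = 22.1, K = (39.781, 23.712). Then |AK| = |K − A| = 46.312.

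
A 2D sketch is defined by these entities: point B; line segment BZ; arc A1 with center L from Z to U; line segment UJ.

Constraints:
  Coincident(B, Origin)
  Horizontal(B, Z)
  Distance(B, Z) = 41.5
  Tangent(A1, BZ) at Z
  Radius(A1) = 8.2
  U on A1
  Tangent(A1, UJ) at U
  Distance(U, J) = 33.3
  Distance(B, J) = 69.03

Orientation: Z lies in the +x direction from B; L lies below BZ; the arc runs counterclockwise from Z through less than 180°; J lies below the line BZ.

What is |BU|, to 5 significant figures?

37.831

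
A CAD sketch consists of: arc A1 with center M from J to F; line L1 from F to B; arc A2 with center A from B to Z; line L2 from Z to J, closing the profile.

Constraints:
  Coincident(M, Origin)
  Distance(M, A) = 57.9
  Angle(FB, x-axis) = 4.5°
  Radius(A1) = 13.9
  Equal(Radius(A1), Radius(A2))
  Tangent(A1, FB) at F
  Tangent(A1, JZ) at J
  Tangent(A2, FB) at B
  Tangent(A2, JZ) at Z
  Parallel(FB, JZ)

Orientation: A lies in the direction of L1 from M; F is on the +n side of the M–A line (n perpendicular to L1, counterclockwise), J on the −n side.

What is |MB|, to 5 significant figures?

59.545

Tangency of A1 to both parallel lines with radius 13.9 puts F and J at M ± 13.9·n: F = (-1.0906, 13.857), J = (1.0906, -13.857). Equal radii place B and Z the same way about A: B = A + 13.9·n = (56.631, 18.400), Z = A − 13.9·n = (58.812, -9.3144). Then |MB| = |B − M| = 59.545.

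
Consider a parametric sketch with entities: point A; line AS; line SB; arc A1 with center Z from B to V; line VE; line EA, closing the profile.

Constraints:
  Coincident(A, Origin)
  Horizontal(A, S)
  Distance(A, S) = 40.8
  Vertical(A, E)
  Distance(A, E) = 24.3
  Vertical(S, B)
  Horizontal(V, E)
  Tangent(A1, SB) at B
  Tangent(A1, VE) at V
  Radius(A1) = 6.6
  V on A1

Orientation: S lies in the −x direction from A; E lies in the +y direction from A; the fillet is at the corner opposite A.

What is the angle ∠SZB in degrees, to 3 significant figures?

69.6°

A is at the origin; A and S share the same y with |AS| = 40.8 and S on the −x side, so S = (-40.8, 0.00). AE is vertical with |AE| = 24.3 and E on the +y side, so E = (0.00, 24.3). The virtual corner opposite A is at (-40.8, 24.3). Since A1 is tangent to SB there, ZB ⟂ SB and the tangent condition forces ZV to be normal to VE, with radius 6.6, so the center Z sits 6.6 in from both sides at Z = (-34.2, 17.7). That places the tangent points at B = (-40.8, 17.7) on SB and V = (-34.2, 24.3) on VE. Then cos ∠SZB = ZS·ZB / (|ZS||ZB|), giving 69.6°.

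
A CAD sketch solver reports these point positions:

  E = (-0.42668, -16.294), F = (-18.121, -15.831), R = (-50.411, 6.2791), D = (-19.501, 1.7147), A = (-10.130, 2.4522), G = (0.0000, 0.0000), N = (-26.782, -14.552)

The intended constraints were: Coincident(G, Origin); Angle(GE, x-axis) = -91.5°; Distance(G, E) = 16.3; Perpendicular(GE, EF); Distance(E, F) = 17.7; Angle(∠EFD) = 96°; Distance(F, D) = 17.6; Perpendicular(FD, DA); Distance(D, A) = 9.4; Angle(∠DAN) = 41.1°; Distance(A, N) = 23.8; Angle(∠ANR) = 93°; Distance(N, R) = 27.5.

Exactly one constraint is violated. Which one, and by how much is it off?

Distance(N, R) = 27.5 — off by 4.00.

G = (0.00, 0.00) ✓; GE at -91.50° ✓; |GE| = 16.30 ✓; ∠(GE, EF) = 90.00° ✓; |EF| = 17.70 ✓; ∠EFD = 96.00° ✓; |FD| = 17.60 ✓; ∠(FD, DA) = 90.00° ✓; |DA| = 9.400 ✓; ∠DAN = 41.10° ✓; |AN| = 23.80 ✓; ∠ANR = 93.00° ✓; |NR| = 31.50 ✗.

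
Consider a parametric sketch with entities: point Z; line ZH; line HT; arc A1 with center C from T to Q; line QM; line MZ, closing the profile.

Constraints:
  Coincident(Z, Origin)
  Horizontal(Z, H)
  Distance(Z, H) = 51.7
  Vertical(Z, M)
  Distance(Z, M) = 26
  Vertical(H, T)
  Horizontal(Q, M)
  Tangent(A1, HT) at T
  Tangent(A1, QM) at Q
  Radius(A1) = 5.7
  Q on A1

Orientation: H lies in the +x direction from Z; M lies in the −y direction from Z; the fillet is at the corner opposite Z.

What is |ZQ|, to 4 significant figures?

52.84

Z is at the origin; Z and H share the same y with |ZH| = 51.7 and H on the +x side, so H = (51.70, 0.000). ZM is vertical with |ZM| = 26.0 and M on the −y side, so M = (0.000, -26.00). The virtual corner opposite Z is at (51.70, -26.00). A1 meets HT tangentially, so CT is at right angles to HT and since A1 is tangent to QM there, CQ ⟂ QM, with radius 5.7, so the center C sits 5.7 in from both sides at C = (46.00, -20.30). That places the tangent points at T = (51.70, -20.30) on HT and Q = (46.00, -26.00) on QM. Then |ZQ| = |Q − Z| = 52.84.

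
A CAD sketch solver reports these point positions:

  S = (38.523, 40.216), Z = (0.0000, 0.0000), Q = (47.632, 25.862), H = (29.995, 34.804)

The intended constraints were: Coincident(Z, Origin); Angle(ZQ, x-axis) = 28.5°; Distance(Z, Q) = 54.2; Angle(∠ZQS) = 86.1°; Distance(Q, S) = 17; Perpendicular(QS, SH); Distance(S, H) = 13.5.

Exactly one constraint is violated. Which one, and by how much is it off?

Distance(S, H) = 13.5 — off by 3.40.

Z = (0.00, 0.00) ✓; ZQ at 28.50° ✓; |ZQ| = 54.20 ✓; ∠ZQS = 86.10° ✓; |QS| = 17.00 ✓; ∠(QS, SH) = 90.00° ✓; |SH| = 10.10 ✗.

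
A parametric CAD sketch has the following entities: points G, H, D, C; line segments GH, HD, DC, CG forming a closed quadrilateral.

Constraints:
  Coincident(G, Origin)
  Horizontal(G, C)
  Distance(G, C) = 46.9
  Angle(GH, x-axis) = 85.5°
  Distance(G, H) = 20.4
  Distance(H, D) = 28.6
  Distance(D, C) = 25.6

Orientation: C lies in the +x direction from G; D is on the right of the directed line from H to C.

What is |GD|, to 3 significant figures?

21.3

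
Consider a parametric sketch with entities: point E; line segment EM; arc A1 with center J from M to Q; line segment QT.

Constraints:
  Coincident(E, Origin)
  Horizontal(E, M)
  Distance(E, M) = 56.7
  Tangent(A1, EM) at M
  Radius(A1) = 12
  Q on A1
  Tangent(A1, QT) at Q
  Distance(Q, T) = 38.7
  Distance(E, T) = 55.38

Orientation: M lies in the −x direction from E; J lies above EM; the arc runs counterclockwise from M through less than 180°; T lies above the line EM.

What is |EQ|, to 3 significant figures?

46.1

Checks: ∠(JM, ME) = 90.00° ✓; |JQ| = 12.00 ✓; ∠(JQ, QT) = 90.00° ✓; |QT| = 38.70 ✓; |ET| = 55.38 ✓.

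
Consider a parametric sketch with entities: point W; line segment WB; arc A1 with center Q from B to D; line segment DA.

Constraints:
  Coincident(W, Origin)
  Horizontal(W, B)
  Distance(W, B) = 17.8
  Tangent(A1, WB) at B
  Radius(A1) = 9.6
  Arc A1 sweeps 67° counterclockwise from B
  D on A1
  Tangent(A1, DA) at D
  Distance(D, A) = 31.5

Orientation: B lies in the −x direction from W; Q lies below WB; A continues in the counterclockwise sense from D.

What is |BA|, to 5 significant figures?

40.759

W is at the origin; W and B share the same y with |WB| = 17.8 and B on the −x side, so B = (-17.800, 0.0000). A1 meets WB tangentially, so QB is at right angles to WB, so Q = B + (0, -9.6) = (-17.800, -9.6000). On A1, B sits at bearing 90° from Q; a 67° counterclockwise sweep puts D at bearing 157°, so D = Q + 9.6·(cos 157°, sin 157°) = (-26.637, -5.8490). A1 meets DA tangentially, so QD is at right angles to DA, so DA runs along (−sin 157°, cos 157°); with |DA| = 31.5, A = (-38.945, -34.845). Then |BA| = |A − B| = 40.759.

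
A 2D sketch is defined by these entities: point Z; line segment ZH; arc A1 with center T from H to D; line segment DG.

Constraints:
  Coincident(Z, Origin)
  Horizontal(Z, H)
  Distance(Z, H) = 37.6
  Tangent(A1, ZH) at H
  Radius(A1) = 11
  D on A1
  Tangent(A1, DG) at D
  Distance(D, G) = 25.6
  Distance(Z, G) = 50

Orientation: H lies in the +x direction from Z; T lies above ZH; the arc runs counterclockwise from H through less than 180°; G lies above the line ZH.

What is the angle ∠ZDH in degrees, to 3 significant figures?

42.0°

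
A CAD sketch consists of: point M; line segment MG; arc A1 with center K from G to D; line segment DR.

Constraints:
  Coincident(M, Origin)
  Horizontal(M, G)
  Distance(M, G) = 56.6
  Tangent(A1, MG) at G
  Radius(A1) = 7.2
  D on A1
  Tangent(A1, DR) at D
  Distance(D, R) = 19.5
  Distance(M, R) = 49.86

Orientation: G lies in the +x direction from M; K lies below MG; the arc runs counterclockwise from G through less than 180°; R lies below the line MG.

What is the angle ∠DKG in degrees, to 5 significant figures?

72.584°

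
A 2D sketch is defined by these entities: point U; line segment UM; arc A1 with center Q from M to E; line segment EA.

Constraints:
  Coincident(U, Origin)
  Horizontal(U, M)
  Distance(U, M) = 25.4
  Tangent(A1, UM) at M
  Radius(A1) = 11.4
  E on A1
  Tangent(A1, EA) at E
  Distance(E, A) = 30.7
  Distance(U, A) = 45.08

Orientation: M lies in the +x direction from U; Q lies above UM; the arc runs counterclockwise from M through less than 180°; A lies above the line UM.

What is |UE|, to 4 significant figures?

38.98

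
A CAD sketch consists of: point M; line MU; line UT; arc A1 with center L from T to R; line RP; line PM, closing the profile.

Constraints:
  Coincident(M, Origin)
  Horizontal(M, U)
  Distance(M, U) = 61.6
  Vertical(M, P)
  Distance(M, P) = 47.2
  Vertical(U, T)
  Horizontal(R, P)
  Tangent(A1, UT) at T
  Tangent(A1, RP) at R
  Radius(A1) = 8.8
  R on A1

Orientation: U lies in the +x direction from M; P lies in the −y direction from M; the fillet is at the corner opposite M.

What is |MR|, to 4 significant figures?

70.82

The virtual corner opposite M is at (61.60, -47.20). Tangency of A1 to UT means the radius LT is perpendicular to UT and since A1 is tangent to RP there, LR ⟂ RP, with radius 8.8, so the center L sits 8.8 in from both sides at L = (52.80, -38.40). That places the tangent points at T = (61.60, -38.40) on UT and R = (52.80, -47.20) on RP. Then |MR| = |R − M| = 70.82.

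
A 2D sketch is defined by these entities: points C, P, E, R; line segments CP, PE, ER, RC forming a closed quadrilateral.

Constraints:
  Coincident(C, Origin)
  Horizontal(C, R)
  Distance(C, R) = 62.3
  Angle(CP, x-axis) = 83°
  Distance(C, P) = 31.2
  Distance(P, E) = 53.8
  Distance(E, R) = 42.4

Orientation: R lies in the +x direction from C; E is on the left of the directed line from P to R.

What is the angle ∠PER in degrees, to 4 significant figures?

86.09°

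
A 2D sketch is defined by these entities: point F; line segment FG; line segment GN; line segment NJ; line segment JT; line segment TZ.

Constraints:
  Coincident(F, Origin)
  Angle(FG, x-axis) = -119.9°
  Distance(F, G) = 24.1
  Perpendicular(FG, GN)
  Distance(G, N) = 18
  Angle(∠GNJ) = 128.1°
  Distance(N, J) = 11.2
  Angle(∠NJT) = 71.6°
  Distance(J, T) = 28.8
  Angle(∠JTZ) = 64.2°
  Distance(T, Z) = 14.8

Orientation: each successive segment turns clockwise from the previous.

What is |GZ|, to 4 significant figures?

3.858

F is at the origin; FG runs at -119.9° with length 24.1, so G = (-12.01, -20.89). FG ⟂ GN, so GN runs at 150.1°; with |GN| = 18.0, N = (-27.62, -11.92). ∠GNJ = 128.1° gives NJ at 98.20° from the x-axis; with |NJ| = 11.2, J = (-29.22, -0.8339). ∠NJT = 71.6° gives JT at -10.20° from the x-axis; with |JT| = 28.8, T = (-0.8703, -5.934). ∠JTZ = 64.2° gives TZ at -126.0° from the x-axis; with |TZ| = 14.8, Z = (-9.570, -17.91). Then |GZ| = |Z − G| = 3.858.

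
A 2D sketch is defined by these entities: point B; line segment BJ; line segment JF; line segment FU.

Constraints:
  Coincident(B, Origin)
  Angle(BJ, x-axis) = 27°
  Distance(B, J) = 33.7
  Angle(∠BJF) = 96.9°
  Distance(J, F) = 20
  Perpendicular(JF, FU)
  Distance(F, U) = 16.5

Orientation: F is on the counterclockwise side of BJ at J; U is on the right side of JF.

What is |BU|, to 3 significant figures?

55.4

∠BJF = 96.9°, so JF runs at 27.0° + (180° − 96.9°) = 110° from the x-axis; with |JF| = 20.0, F = J + 20.0·(cos 110°, sin 110°) = (23.2, 34.1). JF ⟂ FU; with |FU| = 16.5 on the right of JF, U = F + 16.5·(0.939, 0.344) = (38.6, 39.8). Then |BU| = |U − B| = 55.4.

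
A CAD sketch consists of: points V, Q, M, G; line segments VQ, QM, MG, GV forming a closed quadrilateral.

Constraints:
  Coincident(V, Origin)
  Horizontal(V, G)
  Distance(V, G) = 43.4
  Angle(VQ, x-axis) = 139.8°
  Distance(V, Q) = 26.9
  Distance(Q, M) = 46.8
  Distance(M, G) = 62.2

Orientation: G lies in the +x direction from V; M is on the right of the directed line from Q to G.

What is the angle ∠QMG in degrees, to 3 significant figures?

73.3°

Checks: |QM| = 46.80 ✓; |MG| = 62.20 ✓.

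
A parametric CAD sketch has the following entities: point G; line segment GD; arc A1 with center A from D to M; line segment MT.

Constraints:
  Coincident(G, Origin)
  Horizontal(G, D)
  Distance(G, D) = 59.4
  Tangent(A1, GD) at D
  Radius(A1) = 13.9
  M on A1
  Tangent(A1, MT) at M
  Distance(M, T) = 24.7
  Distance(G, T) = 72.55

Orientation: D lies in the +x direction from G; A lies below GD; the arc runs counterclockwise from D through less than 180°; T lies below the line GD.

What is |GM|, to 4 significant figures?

51.46

G is at the origin; GD is horizontal with |GD| = 59.4 and D on the +x side, so D = (59.40, 0.000). The tangent condition forces AD to be normal to GD, so A = D + (0, -13.9) = (59.40, -13.90). Since AM ⟂ MT (tangency), |AT| = √(13.9² + 24.7²) = 28.34 regardless of where M sits on A1. So T lies on both circle(G, 72.55) and circle(A, 28.34); the below-GD intersection is T = (58.99, -42.24). M is the foot of the tangent from T: M = (47.19, -20.54).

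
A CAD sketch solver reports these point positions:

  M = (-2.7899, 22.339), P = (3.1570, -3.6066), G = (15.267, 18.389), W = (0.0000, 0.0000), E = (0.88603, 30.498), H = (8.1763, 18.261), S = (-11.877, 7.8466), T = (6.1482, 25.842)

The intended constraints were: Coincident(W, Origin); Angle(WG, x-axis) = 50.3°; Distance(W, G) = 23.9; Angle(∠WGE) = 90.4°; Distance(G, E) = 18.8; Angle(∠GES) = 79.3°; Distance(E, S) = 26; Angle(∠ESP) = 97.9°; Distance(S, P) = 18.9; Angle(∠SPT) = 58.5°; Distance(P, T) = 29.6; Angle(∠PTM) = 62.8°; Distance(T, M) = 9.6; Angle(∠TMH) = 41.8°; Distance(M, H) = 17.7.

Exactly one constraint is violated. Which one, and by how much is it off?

Distance(M, H) = 17.7 — off by 6.00.

W = (0.00, 0.00) ✓; WG at 50.30° ✓; |WG| = 23.90 ✓; ∠WGE = 90.40° ✓; |GE| = 18.80 ✓; ∠GES = 79.30° ✓; |ES| = 26.00 ✓; ∠ESP = 97.90° ✓; |SP| = 18.90 ✓; ∠SPT = 58.50° ✓; |PT| = 29.60 ✓; ∠PTM = 62.80° ✓; |TM| = 9.600 ✓; ∠TMH = 41.80° ✓; |MH| = 11.70 ✗.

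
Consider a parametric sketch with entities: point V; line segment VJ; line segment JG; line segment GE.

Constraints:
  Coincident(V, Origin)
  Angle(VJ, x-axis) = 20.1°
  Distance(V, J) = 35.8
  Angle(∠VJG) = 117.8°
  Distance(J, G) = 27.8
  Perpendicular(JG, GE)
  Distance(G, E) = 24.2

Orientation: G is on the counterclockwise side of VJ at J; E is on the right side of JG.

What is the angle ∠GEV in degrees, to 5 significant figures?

38.536°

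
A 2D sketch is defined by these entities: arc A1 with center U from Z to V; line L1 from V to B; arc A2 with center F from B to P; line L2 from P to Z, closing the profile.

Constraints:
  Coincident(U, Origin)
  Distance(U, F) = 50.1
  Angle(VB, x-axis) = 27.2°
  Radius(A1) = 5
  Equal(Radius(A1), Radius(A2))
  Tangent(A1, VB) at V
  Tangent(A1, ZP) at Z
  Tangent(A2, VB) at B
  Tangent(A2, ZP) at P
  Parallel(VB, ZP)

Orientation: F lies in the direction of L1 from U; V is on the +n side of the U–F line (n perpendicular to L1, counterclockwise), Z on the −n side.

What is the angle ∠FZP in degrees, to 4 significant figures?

5.699°

Tangency of A1 to both parallel lines with radius 5.0 puts V and Z at U ± 5.0·n: V = (-2.285, 4.447), Z = (2.285, -4.447). Equal radii place B and P the same way about F: B = F + 5.0·n = (42.27, 27.35), P = F − 5.0·n = (46.85, 18.45). Then cos ∠FZP = ZF·ZP / (|ZF||ZP|), giving 5.699°.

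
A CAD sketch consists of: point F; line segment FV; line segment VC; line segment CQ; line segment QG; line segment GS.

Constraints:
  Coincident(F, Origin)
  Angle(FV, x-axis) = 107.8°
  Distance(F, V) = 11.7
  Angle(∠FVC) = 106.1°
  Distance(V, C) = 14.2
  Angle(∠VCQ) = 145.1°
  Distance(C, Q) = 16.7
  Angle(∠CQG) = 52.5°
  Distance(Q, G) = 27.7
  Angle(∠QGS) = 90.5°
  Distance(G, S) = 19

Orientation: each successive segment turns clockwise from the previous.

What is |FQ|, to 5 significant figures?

31.187

∠FVC = 106.1° gives VC at 33.900° from the x-axis; with |VC| = 14.2, C = (8.2095, 19.060). ∠VCQ = 145.1° gives CQ at -1.0000° from the x-axis; with |CQ| = 16.7, Q = (24.907, 18.768). Then |FQ| = |Q − F| = 31.187.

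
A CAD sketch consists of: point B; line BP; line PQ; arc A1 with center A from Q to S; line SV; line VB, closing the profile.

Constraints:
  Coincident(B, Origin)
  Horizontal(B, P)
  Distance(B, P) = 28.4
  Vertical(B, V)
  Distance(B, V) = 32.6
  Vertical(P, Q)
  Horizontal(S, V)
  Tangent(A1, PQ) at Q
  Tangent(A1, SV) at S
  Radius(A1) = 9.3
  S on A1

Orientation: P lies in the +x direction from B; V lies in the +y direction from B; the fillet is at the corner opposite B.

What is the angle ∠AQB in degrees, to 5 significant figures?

39.366°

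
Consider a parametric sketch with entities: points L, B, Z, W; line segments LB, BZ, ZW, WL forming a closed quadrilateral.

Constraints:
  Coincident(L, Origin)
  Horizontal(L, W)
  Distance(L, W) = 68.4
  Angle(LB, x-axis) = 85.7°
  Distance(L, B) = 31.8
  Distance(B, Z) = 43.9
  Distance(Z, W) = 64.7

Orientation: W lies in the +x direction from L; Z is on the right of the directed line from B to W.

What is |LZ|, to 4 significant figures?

13.05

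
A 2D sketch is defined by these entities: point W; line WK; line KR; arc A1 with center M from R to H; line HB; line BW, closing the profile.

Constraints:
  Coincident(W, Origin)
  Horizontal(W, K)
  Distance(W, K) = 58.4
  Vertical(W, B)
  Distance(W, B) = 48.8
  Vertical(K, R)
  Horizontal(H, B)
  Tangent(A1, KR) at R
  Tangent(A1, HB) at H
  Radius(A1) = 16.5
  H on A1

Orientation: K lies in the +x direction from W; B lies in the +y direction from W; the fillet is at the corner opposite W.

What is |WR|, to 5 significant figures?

66.737

W is at the origin; W and K share the same y with |WK| = 58.4 and K on the +x side, so K = (58.400, 0.0000). W and B share the same x with |WB| = 48.8 and B on the +y side, so B = (0.0000, 48.800). The virtual corner opposite W is at (58.400, 48.800). Since A1 is tangent to KR there, MR ⟂ KR and tangency of A1 to HB means the radius MH is perpendicular to HB, with radius 16.5, so the center M sits 16.5 in from both sides at M = (41.900, 32.300). That places the tangent points at R = (58.400, 32.300) on KR and H = (41.900, 48.800) on HB. Then |WR| = |R − W| = 66.737.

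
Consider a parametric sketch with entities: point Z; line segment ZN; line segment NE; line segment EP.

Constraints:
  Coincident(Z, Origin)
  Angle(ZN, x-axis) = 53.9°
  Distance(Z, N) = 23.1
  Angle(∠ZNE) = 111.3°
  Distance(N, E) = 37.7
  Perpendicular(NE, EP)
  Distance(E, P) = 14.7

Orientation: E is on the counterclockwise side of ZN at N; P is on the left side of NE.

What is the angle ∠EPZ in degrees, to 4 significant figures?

98.42°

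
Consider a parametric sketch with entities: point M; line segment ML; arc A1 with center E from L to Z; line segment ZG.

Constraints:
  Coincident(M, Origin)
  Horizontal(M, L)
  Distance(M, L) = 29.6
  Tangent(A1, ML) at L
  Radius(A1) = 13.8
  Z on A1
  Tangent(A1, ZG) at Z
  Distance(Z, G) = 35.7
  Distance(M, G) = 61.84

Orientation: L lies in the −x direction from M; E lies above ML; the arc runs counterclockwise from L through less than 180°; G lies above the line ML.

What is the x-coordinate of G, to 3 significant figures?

-33.7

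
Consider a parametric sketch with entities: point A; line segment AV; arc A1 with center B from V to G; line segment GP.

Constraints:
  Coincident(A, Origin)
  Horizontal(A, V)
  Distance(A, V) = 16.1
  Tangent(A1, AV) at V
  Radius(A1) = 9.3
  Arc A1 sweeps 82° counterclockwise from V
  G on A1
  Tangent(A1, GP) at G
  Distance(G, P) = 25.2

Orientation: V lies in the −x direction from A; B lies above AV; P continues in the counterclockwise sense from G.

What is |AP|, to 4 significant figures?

33.13

A is at the origin; AV is horizontal with |AV| = 16.1 and V on the −x side, so V = (-16.10, 0.000). A1 meets AV tangentially, so BV is at right angles to AV, so B = V + (0, 9.3) = (-16.10, 9.300). On A1, V sits at bearing -90° from B; an 82° counterclockwise sweep puts G at bearing -8°, so G = B + 9.3·(cos -8°, sin -8°) = (-6.891, 8.006). Since A1 is tangent to GP there, BG ⟂ GP, so GP runs along (−sin -8°, cos -8°); with |GP| = 25.2, P = (-3.383, 32.96). Then |AP| = |P − A| = 33.13.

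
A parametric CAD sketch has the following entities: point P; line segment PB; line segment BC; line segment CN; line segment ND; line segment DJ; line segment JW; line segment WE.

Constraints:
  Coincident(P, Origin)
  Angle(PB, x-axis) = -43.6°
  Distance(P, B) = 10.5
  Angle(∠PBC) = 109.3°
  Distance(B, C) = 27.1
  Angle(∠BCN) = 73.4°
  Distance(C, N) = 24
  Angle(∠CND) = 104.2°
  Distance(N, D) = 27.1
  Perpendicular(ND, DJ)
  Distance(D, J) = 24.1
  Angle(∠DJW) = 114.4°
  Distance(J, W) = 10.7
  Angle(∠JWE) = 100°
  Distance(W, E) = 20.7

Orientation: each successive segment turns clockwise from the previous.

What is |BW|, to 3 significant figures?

7.45

P is at the origin; PB runs at -43.6° with length 10.5, so B = (7.60, -7.24). ∠PBC = 109.3° gives BC at -114° from the x-axis; with |BC| = 27.1, C = (-3.55, -31.9). ∠BCN = 73.4° gives CN at 139° from the x-axis; with |CN| = 24.0, N = (-21.7, -16.2). ∠CND = 104.2° gives ND at 63.3° from the x-axis; with |ND| = 27.1, D = (-9.51, 7.98). ND ⟂ DJ, so DJ runs at -26.7°; with |DJ| = 24.1, J = (12.0, -2.84). ∠DJW = 114.4° gives JW at -92.3° from the x-axis; with |JW| = 10.7, W = (11.6, -13.5). Then |BW| = |W − B| = 7.45.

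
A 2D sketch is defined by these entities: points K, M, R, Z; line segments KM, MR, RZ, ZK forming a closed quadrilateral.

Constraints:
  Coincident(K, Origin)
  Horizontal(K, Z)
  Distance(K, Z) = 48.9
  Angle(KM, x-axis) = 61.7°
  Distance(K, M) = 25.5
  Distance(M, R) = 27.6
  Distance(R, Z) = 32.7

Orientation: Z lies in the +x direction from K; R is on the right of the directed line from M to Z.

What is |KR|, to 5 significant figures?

17.230

K is at the origin; K and Z share the same y with |KZ| = 48.9 and Z in +x, so Z = (48.9, 0). KM runs at 61.7° with |KM| = 25.5, so M = (12.089, 22.452). R is determined by |MR| = 27.6 and |RZ| = 32.7 together: it lies at the intersection of circle(M, 27.6) and circle(Z, 32.7). With |MZ| = 43.118, the foot of the radical line on MZ is 17.993 from M and the perpendicular offset is √(27.6² − 17.993²) = 20.929. Taking the right-of-MZ solution: R = (16.552, -4.7846).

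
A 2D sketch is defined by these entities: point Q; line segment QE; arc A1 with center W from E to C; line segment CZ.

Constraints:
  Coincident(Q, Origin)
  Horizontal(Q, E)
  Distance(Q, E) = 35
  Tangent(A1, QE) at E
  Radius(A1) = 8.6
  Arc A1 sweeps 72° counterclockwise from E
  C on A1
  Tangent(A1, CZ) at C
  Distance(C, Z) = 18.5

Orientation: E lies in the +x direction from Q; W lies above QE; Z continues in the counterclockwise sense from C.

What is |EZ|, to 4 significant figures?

27.33

Q is at the origin; Q and E share the same y with |QE| = 35.0 and E on the +x side, so E = (35.00, 0.000). Tangency of A1 to QE means the radius WE is perpendicular to QE, so W = E + (0, 8.6) = (35.00, 8.600). On A1, E sits at bearing -90° from W; a 72° counterclockwise sweep puts C at bearing -18°, so C = W + 8.6·(cos -18°, sin -18°) = (43.18, 5.942). A1 meets CZ tangentially, so WC is at right angles to CZ, so CZ runs along (−sin -18°, cos -18°); with |CZ| = 18.5, Z = (48.90, 23.54). Then |EZ| = |Z − E| = 27.33.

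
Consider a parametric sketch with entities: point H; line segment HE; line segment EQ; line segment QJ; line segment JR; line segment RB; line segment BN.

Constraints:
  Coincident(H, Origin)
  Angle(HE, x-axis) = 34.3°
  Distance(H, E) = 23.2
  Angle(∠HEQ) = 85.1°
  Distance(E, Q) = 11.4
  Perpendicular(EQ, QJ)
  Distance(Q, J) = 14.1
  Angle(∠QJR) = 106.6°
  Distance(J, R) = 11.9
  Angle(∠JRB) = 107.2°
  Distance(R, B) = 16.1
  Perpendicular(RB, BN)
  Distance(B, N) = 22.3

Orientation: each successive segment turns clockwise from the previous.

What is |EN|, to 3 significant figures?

12.7

H is at the origin; HE runs at 34.3° with length 23.2, so E = (19.2, 13.1). ∠HEQ = 85.1° gives EQ at -60.6° from the x-axis; with |EQ| = 11.4, Q = (24.8, 3.14). EQ ⟂ QJ, so QJ runs at -151°; with |QJ| = 14.1, J = (12.5, -3.78). ∠QJR = 106.6° gives JR at 136° from the x-axis; with |JR| = 11.9, R = (3.92, 4.49). ∠JRB = 107.2° gives RB at 63.2° from the x-axis; with |RB| = 16.1, B = (11.2, 18.9). RB is perpendicular to BN, so BN runs at -26.8°; with |BN| = 22.3, N = (31.1, 8.80). Then |EN| = |N − E| = 12.7.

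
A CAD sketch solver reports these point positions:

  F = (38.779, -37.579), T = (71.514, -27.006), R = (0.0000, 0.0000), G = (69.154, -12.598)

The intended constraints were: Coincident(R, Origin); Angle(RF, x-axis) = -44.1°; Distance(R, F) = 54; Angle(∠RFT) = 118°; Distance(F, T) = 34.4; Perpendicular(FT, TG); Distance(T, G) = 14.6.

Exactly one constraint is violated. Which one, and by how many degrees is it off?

Perpendicular(FT, TG) — off by 8.60°.

R = (0.00, 0.00) ✓; RF at -44.10° ✓; |RF| = 54.00 ✓; ∠RFT = 118.0° ✓; |FT| = 34.40 ✓; ∠(FT, TG) = 81.40° ✗; |TG| = 14.60 ✓.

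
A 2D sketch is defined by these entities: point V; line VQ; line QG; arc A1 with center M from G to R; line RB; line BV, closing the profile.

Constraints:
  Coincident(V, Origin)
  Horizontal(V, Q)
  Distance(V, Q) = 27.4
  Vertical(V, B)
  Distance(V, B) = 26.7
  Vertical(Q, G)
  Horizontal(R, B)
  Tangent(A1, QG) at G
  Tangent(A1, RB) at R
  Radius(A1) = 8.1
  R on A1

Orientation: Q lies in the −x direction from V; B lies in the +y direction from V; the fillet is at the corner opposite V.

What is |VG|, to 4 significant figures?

33.12

The virtual corner opposite V is at (-27.40, 26.70). A1 meets QG tangentially, so MG is at right angles to QG and the tangent condition forces MR to be normal to RB, with radius 8.1, so the center M sits 8.1 in from both sides at M = (-19.30, 18.60). That places the tangent points at G = (-27.40, 18.60) on QG and R = (-19.30, 26.70) on RB. Then |VG| = |G − V| = 33.12.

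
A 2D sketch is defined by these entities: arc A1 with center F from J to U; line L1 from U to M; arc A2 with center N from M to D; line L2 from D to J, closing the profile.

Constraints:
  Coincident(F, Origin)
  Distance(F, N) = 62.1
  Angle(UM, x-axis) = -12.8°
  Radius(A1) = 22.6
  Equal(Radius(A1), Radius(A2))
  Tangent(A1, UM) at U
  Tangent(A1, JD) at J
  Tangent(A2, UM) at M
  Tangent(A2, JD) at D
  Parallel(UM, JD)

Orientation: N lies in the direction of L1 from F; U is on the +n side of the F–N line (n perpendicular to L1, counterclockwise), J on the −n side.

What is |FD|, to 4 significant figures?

66.08

The slot axis is L1's direction at -12.8°, so u = (cos -12.8°, sin -12.8°) = (0.9751, -0.2215) and n = (−sin -12.8°, cos -12.8°) = (0.2215, 0.9751). F is at the origin and N lies 62.1 along u from F, so N = 62.1·u = (60.56, -13.76). Tangency of A1 to both parallel lines with radius 22.6 puts U and J at F ± 22.6·n: U = (5.007, 22.04), J = (-5.007, -22.04). Equal radii place M and D the same way about N: M = N + 22.6·n = (65.56, 8.280), D = N − 22.6·n = (55.55, -35.80). Then |FD| = |D − F| = 66.08.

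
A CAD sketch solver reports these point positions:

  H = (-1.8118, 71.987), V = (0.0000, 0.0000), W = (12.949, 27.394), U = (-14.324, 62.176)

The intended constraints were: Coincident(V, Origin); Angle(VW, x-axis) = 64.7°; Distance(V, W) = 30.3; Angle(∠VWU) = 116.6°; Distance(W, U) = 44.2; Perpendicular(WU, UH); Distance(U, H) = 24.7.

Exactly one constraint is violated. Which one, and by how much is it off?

Distance(U, H) = 24.7 — off by 8.80.

V = (0.00, 0.00) ✓; VW at 64.70° ✓; |VW| = 30.30 ✓; ∠VWU = 116.6° ✓; |WU| = 44.20 ✓; ∠(WU, UH) = 90.00° ✓; |UH| = 15.90 ✗.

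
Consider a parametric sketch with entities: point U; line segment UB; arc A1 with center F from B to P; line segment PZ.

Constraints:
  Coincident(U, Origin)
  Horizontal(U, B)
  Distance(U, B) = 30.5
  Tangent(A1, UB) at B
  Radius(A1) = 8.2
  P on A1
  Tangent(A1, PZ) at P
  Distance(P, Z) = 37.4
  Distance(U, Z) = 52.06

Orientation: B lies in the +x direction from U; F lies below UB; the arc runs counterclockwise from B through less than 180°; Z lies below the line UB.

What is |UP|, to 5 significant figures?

23.932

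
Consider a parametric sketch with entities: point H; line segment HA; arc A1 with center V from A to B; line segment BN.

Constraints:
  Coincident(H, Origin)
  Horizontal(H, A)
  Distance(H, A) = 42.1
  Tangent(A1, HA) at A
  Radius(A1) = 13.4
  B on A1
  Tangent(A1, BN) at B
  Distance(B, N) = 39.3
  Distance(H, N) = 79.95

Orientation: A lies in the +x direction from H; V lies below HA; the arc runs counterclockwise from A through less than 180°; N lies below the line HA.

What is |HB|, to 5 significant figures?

40.755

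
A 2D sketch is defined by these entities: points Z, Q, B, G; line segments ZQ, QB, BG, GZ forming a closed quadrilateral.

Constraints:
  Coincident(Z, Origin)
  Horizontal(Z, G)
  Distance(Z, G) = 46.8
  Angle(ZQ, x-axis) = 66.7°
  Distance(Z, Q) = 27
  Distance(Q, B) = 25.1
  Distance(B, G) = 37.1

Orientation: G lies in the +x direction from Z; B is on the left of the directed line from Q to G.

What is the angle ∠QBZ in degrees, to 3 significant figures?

22.5°

Checks: |QB| = 25.10 ✓; |BG| = 37.10 ✓.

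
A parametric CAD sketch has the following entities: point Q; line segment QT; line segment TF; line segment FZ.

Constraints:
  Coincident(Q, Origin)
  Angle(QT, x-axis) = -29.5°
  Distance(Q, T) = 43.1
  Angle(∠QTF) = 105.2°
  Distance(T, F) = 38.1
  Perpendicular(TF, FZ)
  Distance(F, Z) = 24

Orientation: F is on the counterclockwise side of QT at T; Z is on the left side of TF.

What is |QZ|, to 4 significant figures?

52.44

Q is at the origin; QT runs at -29.5° with length 43.1, so T = 43.1·(cos -29.5°, sin -29.5°) = (37.51, -21.22). ∠QTF = 105.2°, so TF runs at -29.5° + (180° − 105.2°) = 45.30° from the x-axis; with |TF| = 38.1, F = T + 38.1·(cos 45.30°, sin 45.30°) = (64.31, 5.858). TF is perpendicular to FZ; with |FZ| = 24.0 on the left of TF, Z = F + 24.0·(-0.7108, 0.7034) = (47.25, 22.74). Then |QZ| = |Z − Q| = 52.44.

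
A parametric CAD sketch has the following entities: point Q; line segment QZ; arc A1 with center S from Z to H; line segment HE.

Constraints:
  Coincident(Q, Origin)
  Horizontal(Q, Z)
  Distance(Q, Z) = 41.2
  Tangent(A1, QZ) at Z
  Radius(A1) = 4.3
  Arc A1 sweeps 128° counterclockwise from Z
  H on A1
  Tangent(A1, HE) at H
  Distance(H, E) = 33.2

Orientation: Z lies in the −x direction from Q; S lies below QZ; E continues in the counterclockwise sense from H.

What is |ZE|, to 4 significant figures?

37.24

Q is at the origin; QZ is horizontal with |QZ| = 41.2 and Z on the −x side, so Z = (-41.20, 0.000). Since A1 is tangent to QZ there, SZ ⟂ QZ, so S = Z + (0, -4.3) = (-41.20, -4.300). On A1, Z sits at bearing 90° from S; a 128° counterclockwise sweep puts H at bearing 218°, so H = S + 4.3·(cos 218°, sin 218°) = (-44.59, -6.947). The tangent condition forces SH to be normal to HE, so HE runs along (−sin 218°, cos 218°); with |HE| = 33.2, E = (-24.15, -33.11). Then |ZE| = |E − Z| = 37.24.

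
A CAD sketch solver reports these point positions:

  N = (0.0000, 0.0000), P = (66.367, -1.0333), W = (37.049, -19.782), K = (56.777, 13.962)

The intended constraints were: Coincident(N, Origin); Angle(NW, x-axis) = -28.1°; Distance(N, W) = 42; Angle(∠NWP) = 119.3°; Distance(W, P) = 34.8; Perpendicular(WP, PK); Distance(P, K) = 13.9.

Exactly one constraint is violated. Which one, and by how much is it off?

Distance(P, K) = 13.9 — off by 3.90.

N = (0.00, 0.00) ✓; NW at -28.10° ✓; |NW| = 42.00 ✓; ∠NWP = 119.3° ✓; |WP| = 34.80 ✓; ∠(WP, PK) = 90.00° ✓; |PK| = 17.80 ✗.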